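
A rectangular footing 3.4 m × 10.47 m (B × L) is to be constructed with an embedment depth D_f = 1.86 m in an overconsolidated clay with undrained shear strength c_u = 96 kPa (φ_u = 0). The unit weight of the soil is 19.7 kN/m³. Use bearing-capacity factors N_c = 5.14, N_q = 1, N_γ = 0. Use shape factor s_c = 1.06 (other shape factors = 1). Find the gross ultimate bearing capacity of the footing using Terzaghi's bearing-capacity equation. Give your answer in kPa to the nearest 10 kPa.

q = γ·D_f = 19.7 × 1.86 = 36.642 kPa.
c·N_c·s_c = 96 × 5.14 × 1.06 = 523.05 kPa
q·N_q = 36.642 × 1 = 36.642 kPa
q_ult = 523.05 + 36.642 = 559.69 kPa.

q_ult ≈ 560 kPa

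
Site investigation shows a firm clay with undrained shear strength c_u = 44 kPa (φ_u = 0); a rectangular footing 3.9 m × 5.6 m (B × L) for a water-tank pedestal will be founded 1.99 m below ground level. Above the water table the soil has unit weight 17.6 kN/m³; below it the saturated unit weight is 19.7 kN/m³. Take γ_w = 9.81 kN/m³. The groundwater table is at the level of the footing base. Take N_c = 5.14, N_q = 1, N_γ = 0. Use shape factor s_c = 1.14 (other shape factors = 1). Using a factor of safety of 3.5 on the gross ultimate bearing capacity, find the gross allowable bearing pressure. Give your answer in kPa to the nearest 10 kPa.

q = γ·D_f = 17.6 × 1.99 = 35.024 kPa.
c·N_c·s_c = 44 × 5.14 × 1.14 = 257.82 kPa
q·N_q = 35.024 × 1 = 35.024 kPa
q_ult = 257.82 + 35.024 = 292.85 kPa.
q_all = 292.85 / 3.5 = 83.67 kPa.

q_all ≈ 80 kPa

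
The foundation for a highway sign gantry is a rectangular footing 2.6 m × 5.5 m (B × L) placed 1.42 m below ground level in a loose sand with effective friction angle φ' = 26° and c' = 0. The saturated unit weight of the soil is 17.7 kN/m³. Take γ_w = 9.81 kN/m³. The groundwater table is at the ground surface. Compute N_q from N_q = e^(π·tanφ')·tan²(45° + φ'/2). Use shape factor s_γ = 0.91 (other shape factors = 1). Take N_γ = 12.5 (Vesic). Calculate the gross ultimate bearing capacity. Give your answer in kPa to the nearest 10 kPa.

tan26° = 0.4877, so N_q = e^(π×0.4877)·tan²(58°) = 4.629 × 2.561 = 11.85.
With the water table at the surface the whole profile is submerged: γ' = 17.7 − 9.81 = 7.89 kN/m³, so q = γ'·D_f = 11.204 kPa; the same γ' applies in the ½γBN_γ term.
q_ult = q·N_q + 0.5·γ·B·N_γ·s_γ
     = 11.204 × 11.854 + 0.5 × 7.89 × 2.6 × 12.5 × 0.91
     = 132.81 + 116.67 = 249.49 kPa.

q_ult ≈ 250 kPa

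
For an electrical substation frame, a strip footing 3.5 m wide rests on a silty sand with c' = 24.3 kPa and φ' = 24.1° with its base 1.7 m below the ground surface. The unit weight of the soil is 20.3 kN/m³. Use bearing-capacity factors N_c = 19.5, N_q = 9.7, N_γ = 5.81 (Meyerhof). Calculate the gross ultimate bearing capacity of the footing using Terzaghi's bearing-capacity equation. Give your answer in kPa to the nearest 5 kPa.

q_ult ≈ 1015 kPa

Effective surcharge at the founding depth q = γ·D_f = 20.3 × 1.7 = 34.51 kPa.
q_ult = c·N_c + q·N_q + 0.5·γ·B·N_γ
     = 24.3 × 19.5 + 34.51 × 9.7 + 0.5 × 20.3 × 3.5 × 5.81
     = 473.85 + 334.75 + 206.4 = 1015 kPa.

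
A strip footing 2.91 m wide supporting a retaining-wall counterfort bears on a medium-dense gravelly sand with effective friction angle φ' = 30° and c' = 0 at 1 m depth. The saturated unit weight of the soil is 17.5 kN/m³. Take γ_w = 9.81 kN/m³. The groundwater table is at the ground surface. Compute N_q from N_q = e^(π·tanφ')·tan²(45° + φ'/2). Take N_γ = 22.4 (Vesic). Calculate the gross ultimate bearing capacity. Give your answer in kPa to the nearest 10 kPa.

tan30° = 0.5774, so N_q = e^(π×0.5774)·tan²(60°) = 6.134 × 3.0 = 18.4.
Water table at ground surface, so effective unit weight γ' = 17.5 − 9.81 = 7.69 kN/m³ is used throughout; overburden q = 7.69 × 1 = 7.69 kPa; the same γ' applies in the ½γBN_γ term.
Surcharge term q·N_q = 7.69 × 18.401 = 141.5 kPa; self-weight term 0.5·γ·B·N_γ = 0.5 × 7.69 × 2.91 × 22.4 = 250.63 kPa.
q_ult = 141.5 + 250.63 = 392.14 kPa.

q_ult ≈ 390 kPa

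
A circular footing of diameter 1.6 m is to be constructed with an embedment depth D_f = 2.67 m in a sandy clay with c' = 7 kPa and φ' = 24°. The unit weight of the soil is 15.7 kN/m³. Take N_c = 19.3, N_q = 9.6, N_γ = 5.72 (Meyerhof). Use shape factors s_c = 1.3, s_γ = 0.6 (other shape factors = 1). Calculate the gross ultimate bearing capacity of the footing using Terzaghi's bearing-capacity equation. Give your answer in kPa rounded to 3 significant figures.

Overburden at base level: q = 15.7 × 2.67 = 41.919 kPa.
Cohesion term c·N_c·s_c = 7 × 19.3 × 1.3 = 175.63 kPa; surcharge term q·N_q = 41.919 × 9.6 = 402.42 kPa; self-weight term 0.5·γ·B·N_γ·s_γ = 0.5 × 15.7 × 1.6 × 5.72 × 0.6 = 43.106 kPa.
q_ult = 175.63 + 402.42 + 43.106 = 621.16 kPa.

q_ult ≈ 621 kPa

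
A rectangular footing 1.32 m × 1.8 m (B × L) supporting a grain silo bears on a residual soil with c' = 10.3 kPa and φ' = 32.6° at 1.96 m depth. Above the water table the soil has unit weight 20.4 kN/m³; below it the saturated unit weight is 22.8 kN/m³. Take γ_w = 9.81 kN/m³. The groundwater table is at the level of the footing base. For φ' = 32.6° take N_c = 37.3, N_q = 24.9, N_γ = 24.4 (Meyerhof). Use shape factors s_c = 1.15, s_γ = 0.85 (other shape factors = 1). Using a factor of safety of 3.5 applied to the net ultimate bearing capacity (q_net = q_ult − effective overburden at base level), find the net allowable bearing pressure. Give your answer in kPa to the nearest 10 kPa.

Overburden at base level: q = 20.4 × 1.96 = 39.984 kPa.
Below the base the soil is submerged, so the ½γBN_γ term uses γ' = 22.8 − 9.81 = 12.99 kN/m³.
Cohesion term c·N_c·s_c = 10.3 × 37.3 × 1.15 = 441.82 kPa; surcharge term q·N_q = 39.984 × 24.9 = 995.6 kPa; self-weight term 0.5·γ·B·N_γ·s_γ = 0.5 × 12.99 × 1.32 × 24.4 × 0.85 = 177.81 kPa.
q_ult = 441.82 + 995.6 + 177.81 = 1615.2 kPa.
Net ultimate: q_net = 1615.2 − 39.984 = 1575.2 kPa.
q_all(net) = 1575.2 / 3.5 = 450.07 kPa.

q_all(net) ≈ 450 kPa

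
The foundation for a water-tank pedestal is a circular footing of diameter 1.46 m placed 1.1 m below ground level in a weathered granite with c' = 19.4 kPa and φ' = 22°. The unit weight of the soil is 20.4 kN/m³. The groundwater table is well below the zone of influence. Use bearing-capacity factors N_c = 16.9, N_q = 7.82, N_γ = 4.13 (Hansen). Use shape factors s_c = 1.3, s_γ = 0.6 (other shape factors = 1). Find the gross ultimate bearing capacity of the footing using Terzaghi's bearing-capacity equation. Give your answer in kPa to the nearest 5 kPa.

Overburden at base level: q = 20.4 × 1.1 = 22.44 kPa.
Cohesion term c·N_c·s_c = 19.4 × 16.9 × 1.3 = 426.22 kPa; surcharge term q·N_q = 22.44 × 7.82 = 175.48 kPa; self-weight term 0.5·γ·B·N_γ·s_γ = 0.5 × 20.4 × 1.46 × 4.13 × 0.6 = 36.902 kPa.
q_ult = 426.22 + 175.48 + 36.902 = 638.6 kPa.

q_ult ≈ 640 kPa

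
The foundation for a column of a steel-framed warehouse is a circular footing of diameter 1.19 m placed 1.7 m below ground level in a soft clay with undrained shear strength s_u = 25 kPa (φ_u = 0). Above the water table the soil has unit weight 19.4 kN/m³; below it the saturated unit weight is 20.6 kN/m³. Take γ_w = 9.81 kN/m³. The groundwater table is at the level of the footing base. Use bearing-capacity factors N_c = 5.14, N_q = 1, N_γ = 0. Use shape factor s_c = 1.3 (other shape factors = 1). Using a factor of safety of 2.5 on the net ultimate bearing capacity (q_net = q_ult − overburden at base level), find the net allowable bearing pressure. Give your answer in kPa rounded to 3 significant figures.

q = γ·D_f = 19.4 × 1.7 = 32.98 kPa.
c·N_c·s_c = 25 × 5.14 × 1.3 = 167.05 kPa
q·N_q = 32.98 × 1 = 32.98 kPa
q_ult = 167.05 + 32.98 = 200.03 kPa.
q_net = 200.03 − 32.98 = 167.05 kPa.
q_all(net) = 167.05 / 2.5 = 66.82 kPa.

q_all(net) ≈ 66.8 kPa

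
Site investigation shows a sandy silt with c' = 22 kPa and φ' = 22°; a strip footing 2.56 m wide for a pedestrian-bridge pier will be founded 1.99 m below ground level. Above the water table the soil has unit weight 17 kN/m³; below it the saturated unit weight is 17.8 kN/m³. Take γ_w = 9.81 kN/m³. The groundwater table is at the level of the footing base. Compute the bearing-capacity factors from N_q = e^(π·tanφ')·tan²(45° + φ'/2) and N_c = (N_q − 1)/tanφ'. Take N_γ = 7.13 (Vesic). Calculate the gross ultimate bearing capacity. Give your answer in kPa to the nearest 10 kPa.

tan22° = 0.404, so N_q = e^(π×0.404)·tan²(56°) = 3.558 × 2.198 = 7.82.
N_c = (7.82 − 1)/tan22° = 16.88.
Effective surcharge at the founding depth q = γ·D_f = 17 × 1.99 = 33.83 kPa.
The water table coincides with the base, so in the self-weight term γ → γ' = 7.99 kN/m³.
q_ult = c·N_c + q·N_q + 0.5·γ·B·N_γ
     = 22 × 16.883 + 33.83 × 7.8211 + 0.5 × 7.99 × 2.56 × 7.13
     = 371.42 + 264.59 + 72.92 = 708.93 kPa.

q_ult ≈ 710 kPa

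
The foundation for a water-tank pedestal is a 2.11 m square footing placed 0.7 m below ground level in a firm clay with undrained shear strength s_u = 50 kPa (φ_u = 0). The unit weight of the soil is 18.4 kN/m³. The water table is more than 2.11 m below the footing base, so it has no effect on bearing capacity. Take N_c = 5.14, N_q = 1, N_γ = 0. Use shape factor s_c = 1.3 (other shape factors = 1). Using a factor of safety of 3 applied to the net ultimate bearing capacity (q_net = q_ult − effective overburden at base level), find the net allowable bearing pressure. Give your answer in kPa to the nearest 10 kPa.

Overburden at base level: q = 18.4 × 0.7 = 12.88 kPa.
Cohesion term c·N_c·s_c = 50 × 5.14 × 1.3 = 334.1 kPa; surcharge term q·N_q = 12.88 × 1 = 12.88 kPa.
q_ult = 334.1 + 12.88 = 346.98 kPa.
Net ultimate: q_net = 346.98 − 12.88 = 334.1 kPa.
q_all(net) = 334.1 / 3 = 111.37 kPa.

q_all(net) ≈ 110 kPa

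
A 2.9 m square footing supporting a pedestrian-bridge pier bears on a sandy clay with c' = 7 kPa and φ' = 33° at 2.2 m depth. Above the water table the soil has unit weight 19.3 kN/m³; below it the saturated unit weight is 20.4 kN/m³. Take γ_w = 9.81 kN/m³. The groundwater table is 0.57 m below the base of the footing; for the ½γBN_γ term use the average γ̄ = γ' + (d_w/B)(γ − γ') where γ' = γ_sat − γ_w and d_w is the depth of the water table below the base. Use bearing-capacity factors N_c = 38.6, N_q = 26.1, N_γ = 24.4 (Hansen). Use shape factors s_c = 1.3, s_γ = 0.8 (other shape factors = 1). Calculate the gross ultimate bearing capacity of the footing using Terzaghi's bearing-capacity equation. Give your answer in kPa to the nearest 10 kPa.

Overburden at base level: q = 19.3 × 2.2 = 42.46 kPa.
The water table is 0.57 m below the base (< B = 2.9 m), so the ½γBN_γ term uses γ̄ = γ' + (d_w/B)(γ − γ') = 10.59 + (0.57/2.9)(19.3 − 10.59) = 12.302 kN/m³.
Cohesion term c·N_c·s_c = 7 × 38.6 × 1.3 = 351.26 kPa; surcharge term q·N_q = 42.46 × 26.1 = 1108.2 kPa; self-weight term 0.5·γ·B·N_γ·s_γ = 0.5 × 12.302 × 2.9 × 24.4 × 0.8 = 348.19 kPa.
q_ult = 351.26 + 1108.2 + 348.19 = 1807.7 kPa.

q_ult ≈ 1810 kPa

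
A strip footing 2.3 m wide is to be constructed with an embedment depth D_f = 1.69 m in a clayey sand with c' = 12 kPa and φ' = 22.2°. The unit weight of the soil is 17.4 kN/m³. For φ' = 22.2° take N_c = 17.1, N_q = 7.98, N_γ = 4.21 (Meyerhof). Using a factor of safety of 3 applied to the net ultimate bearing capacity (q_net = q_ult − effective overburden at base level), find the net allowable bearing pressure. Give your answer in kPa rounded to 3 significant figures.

Overburden at base level: q = 17.4 × 1.69 = 29.406 kPa.
Cohesion term c·N_c = 12 × 17.1 = 205.2 kPa; surcharge term q·N_q = 29.406 × 7.98 = 234.66 kPa; self-weight term 0.5·γ·B·N_γ = 0.5 × 17.4 × 2.3 × 4.21 = 84.242 kPa.
q_ult = 205.2 + 234.66 + 84.242 = 524.1 kPa.
Net ultimate: q_net = 524.1 − 29.406 = 494.7 kPa.
q_all(net) = 494.7 / 3 = 164.9 kPa.

q_all(net) ≈ 165 kPa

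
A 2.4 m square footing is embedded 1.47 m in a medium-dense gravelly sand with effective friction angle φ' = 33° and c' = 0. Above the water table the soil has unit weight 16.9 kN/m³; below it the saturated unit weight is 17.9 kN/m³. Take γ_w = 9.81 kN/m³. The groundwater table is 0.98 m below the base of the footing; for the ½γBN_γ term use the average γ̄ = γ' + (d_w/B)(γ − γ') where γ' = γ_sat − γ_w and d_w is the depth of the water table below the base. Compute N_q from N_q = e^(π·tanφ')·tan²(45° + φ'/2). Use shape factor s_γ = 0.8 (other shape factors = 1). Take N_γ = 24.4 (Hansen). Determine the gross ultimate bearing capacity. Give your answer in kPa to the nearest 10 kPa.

tan33° = 0.6494, so N_q = e^(π×0.6494)·tan²(61.5°) = 7.692 × 3.392 = 26.09.
Effective surcharge at the founding depth q = γ·D_f = 16.9 × 1.47 = 24.843 kPa.
With d_w = 0.98 m < B, γ̄ = 8.09 + (0.98/2.4) × (16.9 − 8.09) = 11.687 kN/m³.
q_ult = q·N_q + 0.5·γ·B·N_γ·s_γ
     = 24.843 × 26.092 + 0.5 × 11.687 × 2.4 × 24.4 × 0.8
     = 648.2 + 273.77 = 921.97 kPa.

q_ult ≈ 920 kPa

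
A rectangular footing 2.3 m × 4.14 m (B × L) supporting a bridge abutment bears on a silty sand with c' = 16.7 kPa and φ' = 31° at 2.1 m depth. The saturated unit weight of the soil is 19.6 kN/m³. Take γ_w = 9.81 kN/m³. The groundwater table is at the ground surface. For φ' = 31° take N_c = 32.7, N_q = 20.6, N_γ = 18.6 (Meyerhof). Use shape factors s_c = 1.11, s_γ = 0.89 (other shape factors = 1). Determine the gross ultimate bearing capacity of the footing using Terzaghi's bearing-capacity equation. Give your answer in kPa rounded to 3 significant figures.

With the water table at the surface the whole profile is submerged: γ' = 19.6 − 9.81 = 9.79 kN/m³, so q = γ'·D_f = 20.559 kPa; the same γ' applies in the ½γBN_γ term.
q_ult = c·N_c·s_c + q·N_q + 0.5·γ·B·N_γ·s_γ
     = 16.7 × 32.7 × 1.11 + 20.559 × 20.6 + 0.5 × 9.79 × 2.3 × 18.6 × 0.89
     = 606.16 + 423.52 + 186.37 = 1216 kPa.

q_ult ≈ 1220 kPa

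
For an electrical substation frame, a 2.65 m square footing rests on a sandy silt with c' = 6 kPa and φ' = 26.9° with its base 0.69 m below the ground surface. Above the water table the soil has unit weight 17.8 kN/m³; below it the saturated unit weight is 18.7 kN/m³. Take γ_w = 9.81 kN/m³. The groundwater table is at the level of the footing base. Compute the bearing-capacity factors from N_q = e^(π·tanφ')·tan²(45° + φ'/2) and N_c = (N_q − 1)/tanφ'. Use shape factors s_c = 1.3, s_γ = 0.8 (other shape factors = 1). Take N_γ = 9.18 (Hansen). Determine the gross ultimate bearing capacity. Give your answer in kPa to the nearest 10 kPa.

q_ult ≈ 430 kPa

tan26.9° = 0.5073, so N_q = e^(π×0.5073)·tan²(58.45°) = 4.923 × 2.653 = 13.06.
N_c = (13.06 − 1)/tan26.9° = 23.77.
q = γ·D_f = 17.8 × 0.69 = 12.282 kPa.
For the ½γBN_γ term take γ' = 18.7 − 9.81 = 8.89 kN/m³ (soil below base is submerged).
c·N_c·s_c = 6 × 23.766 × 1.3 = 185.37 kPa
q·N_q = 12.282 × 13.057 = 160.37 kPa
0.5·γ·B·N_γ·s_γ = 0.5 × 8.89 × 2.65 × 9.18 × 0.8 = 86.507 kPa
q_ult = 185.37 + 160.37 + 86.507 = 432.25 kPa.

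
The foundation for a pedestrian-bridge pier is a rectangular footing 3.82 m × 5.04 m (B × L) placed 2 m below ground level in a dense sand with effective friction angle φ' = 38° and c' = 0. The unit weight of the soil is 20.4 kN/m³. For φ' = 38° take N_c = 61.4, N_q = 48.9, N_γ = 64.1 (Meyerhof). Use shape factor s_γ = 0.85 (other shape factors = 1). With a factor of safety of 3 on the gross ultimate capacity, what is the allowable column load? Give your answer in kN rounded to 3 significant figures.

q = γ·D_f = 20.4 × 2 = 40.8 kPa.
q·N_q = 40.8 × 48.9 = 1995.1 kPa
0.5·γ·B·N_γ·s_γ = 0.5 × 20.4 × 3.82 × 64.1 × 0.85 = 2123 kPa
q_ult = 1995.1 + 2123 = 4118.1 kPa.
Gross allowable pressure q_all = 4118.1 / 3 = 1372.7 kPa.
Footing area = 19.2528 m², so allowable column load = 1372.7 × 19.2528 = 26428 kN.

P_all ≈ 26400 kN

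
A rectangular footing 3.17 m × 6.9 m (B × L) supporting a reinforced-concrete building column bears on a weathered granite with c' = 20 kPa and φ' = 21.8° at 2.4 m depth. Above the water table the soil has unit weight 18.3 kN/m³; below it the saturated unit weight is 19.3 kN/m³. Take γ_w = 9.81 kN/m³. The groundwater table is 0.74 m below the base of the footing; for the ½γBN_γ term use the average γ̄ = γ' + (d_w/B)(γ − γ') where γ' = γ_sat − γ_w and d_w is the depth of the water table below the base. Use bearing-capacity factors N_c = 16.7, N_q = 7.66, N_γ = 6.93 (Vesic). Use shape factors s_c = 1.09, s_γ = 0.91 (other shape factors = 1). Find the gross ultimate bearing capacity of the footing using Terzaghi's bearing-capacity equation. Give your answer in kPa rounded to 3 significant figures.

q = γ·D_f = 18.3 × 2.4 = 43.92 kPa.
γ' = 9.49 kN/m³; averaging over the depth B below the base, γ̄ = γ' + (d_w/B)(γ − γ') = 11.547 kN/m³.
c·N_c·s_c = 20 × 16.7 × 1.09 = 364.06 kPa
q·N_q = 43.92 × 7.66 = 336.43 kPa
0.5·γ·B·N_γ·s_γ = 0.5 × 11.547 × 3.17 × 6.93 × 0.91 = 115.41 kPa
q_ult = 364.06 + 336.43 + 115.41 = 815.9 kPa.

q_ult ≈ 816 kPa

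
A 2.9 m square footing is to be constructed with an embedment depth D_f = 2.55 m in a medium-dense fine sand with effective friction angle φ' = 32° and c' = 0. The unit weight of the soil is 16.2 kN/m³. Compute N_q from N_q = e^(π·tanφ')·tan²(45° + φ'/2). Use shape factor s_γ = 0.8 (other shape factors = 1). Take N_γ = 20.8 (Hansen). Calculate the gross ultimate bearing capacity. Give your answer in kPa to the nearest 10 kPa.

tan32° = 0.6249, so N_q = e^(π×0.6249)·tan²(61°) = 7.121 × 3.255 = 23.18.
Effective surcharge at the founding depth q = γ·D_f = 16.2 × 2.55 = 41.31 kPa.
q_ult = q·N_q + 0.5·γ·B·N_γ·s_γ
     = 41.31 × 23.177 + 0.5 × 16.2 × 2.9 × 20.8 × 0.8
     = 957.43 + 390.87 = 1348.3 kPa.

q_ult ≈ 1350 kPa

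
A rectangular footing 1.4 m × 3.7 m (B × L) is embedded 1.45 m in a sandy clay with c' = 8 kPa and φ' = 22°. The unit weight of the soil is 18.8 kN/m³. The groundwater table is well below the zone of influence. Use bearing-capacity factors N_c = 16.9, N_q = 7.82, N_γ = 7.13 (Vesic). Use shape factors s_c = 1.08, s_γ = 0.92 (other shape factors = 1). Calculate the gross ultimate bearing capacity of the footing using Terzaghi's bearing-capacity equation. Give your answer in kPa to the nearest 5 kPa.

q_ult ≈ 445 kPa

Overburden at base level: q = 18.8 × 1.45 = 27.26 kPa.
Cohesion term c·N_c·s_c = 8 × 16.9 × 1.08 = 146.02 kPa; surcharge term q·N_q = 27.26 × 7.82 = 213.17 kPa; self-weight term 0.5·γ·B·N_γ·s_γ = 0.5 × 18.8 × 1.4 × 7.13 × 0.92 = 86.324 kPa.
q_ult = 146.02 + 213.17 + 86.324 = 445.51 kPa.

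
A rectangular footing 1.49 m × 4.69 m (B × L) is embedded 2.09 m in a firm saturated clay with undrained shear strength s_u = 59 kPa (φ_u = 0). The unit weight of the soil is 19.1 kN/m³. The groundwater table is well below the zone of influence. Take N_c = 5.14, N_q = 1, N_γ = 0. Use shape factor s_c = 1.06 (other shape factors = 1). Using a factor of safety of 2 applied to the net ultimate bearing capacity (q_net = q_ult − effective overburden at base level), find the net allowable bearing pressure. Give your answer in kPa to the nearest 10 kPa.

q_all(net) ≈ 160 kPa

Overburden at base level: q = 19.1 × 2.09 = 39.919 kPa.
Cohesion term c·N_c·s_c = 59 × 5.14 × 1.06 = 321.46 kPa; surcharge term q·N_q = 39.919 × 1 = 39.919 kPa.
q_ult = 321.46 + 39.919 = 361.37 kPa.
Net ultimate: q_net = 361.37 − 39.919 = 321.46 kPa.
q_all(net) = 321.46 / 2 = 160.73 kPa.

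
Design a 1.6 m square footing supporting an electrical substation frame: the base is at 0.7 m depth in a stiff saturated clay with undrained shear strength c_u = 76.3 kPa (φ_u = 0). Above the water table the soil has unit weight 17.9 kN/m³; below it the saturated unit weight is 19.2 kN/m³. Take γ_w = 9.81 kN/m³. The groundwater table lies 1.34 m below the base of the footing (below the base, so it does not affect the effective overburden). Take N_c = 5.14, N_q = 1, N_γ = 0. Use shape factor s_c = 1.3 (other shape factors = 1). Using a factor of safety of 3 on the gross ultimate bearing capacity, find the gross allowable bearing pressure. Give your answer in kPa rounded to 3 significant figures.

Overburden at base level: q = 17.9 × 0.7 = 12.53 kPa.
Cohesion term c·N_c·s_c = 76.3 × 5.14 × 1.3 = 509.84 kPa; surcharge term q·N_q = 12.53 × 1 = 12.53 kPa.
q_ult = 509.84 + 12.53 = 522.37 kPa.
q_all = 522.37 / 3 = 174.12 kPa.

q_all ≈ 174 kPa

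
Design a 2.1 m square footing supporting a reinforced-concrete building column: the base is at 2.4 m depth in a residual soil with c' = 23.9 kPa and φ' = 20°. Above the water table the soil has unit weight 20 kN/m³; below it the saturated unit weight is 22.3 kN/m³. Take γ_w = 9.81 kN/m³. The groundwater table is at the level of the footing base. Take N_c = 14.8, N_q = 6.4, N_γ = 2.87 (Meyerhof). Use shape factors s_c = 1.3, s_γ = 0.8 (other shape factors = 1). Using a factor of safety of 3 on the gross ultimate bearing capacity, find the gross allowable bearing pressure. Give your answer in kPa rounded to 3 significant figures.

Overburden at base level: q = 20 × 2.4 = 48 kPa.
Below the base the soil is submerged, so the ½γBN_γ term uses γ' = 22.3 − 9.81 = 12.49 kN/m³.
Cohesion term c·N_c·s_c = 23.9 × 14.8 × 1.3 = 459.84 kPa; surcharge term q·N_q = 48 × 6.4 = 307.2 kPa; self-weight term 0.5·γ·B·N_γ·s_γ = 0.5 × 12.49 × 2.1 × 2.87 × 0.8 = 30.111 kPa.
q_ult = 459.84 + 307.2 + 30.111 = 797.15 kPa.
q_all = 797.15 / 3 = 265.72 kPa.

q_all ≈ 266 kPa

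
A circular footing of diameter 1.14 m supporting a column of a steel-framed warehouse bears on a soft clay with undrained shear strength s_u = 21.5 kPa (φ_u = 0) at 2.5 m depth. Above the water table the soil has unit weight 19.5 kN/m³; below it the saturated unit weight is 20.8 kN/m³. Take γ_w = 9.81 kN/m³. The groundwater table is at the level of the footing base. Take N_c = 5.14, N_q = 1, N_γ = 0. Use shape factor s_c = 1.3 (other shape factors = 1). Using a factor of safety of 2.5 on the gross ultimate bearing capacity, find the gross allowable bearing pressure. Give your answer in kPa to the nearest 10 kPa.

q = γ·D_f = 19.5 × 2.5 = 48.75 kPa.
c·N_c·s_c = 21.5 × 5.14 × 1.3 = 143.66 kPa
q·N_q = 48.75 × 1 = 48.75 kPa
q_ult = 143.66 + 48.75 = 192.41 kPa.
q_all = 192.41 / 2.5 = 76.965 kPa.

q_all ≈ 80 kPa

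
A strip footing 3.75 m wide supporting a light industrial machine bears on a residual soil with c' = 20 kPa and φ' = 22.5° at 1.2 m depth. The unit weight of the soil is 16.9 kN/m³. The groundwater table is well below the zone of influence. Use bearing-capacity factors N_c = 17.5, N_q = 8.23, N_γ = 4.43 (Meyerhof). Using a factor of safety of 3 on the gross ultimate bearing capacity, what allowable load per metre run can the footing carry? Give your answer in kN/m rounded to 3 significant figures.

≈ 822 kN/m

Effective surcharge at the founding depth q = γ·D_f = 16.9 × 1.2 = 20.28 kPa.
q_ult = c·N_c + q·N_q + 0.5·γ·B·N_γ
     = 20 × 17.5 + 20.28 × 8.23 + 0.5 × 16.9 × 3.75 × 4.43
     = 350 + 166.9 + 140.38 = 657.28 kPa.
Gross allowable pressure q_all = 657.28 / 3 = 219.09 kPa.
Allowable wall load = q_all × B = 219.09 × 3.75 = 821.6 kN per metre run.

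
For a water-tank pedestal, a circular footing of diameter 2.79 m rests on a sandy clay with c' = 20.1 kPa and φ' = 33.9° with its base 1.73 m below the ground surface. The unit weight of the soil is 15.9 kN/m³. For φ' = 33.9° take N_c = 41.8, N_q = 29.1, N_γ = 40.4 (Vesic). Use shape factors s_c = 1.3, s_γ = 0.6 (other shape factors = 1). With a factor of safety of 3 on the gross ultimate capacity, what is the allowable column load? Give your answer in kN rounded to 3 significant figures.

Overburden at base level: q = 15.9 × 1.73 = 27.507 kPa.
Cohesion term c·N_c·s_c = 20.1 × 41.8 × 1.3 = 1092.2 kPa; surcharge term q·N_q = 27.507 × 29.1 = 800.45 kPa; self-weight term 0.5·γ·B·N_γ·s_γ = 0.5 × 15.9 × 2.79 × 40.4 × 0.6 = 537.66 kPa.
q_ult = 1092.2 + 800.45 + 537.66 = 2430.3 kPa.
Gross allowable pressure q_all = 2430.3 / 3 = 810.11 kPa.
Footing area = 6.1136 m², so allowable column load = 810.11 × 6.1136 = 4952.7 kN.

P_all ≈ 4950 kN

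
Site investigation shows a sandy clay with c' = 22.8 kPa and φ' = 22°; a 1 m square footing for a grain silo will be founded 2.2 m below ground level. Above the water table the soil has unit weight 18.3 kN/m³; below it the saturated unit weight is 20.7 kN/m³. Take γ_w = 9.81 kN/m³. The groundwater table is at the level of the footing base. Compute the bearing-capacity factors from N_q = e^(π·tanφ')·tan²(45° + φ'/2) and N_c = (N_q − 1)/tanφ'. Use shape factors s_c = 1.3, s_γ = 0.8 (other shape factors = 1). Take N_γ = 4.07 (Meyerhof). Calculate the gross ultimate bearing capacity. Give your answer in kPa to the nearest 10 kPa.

tan22° = 0.404, so N_q = e^(π×0.404)·tan²(56°) = 3.558 × 2.198 = 7.82.
N_c = (7.82 − 1)/tan22° = 16.88.
Overburden at base level: q = 18.3 × 2.2 = 40.26 kPa.
Below the base the soil is submerged, so the ½γBN_γ term uses γ' = 20.7 − 9.81 = 10.89 kN/m³.
Cohesion term c·N_c·s_c = 22.8 × 16.883 × 1.3 = 500.41 kPa; surcharge term q·N_q = 40.26 × 7.8211 = 314.88 kPa; self-weight term 0.5·γ·B·N_γ·s_γ = 0.5 × 10.89 × 1 × 4.07 × 0.8 = 17.729 kPa.
q_ult = 500.41 + 314.88 + 17.729 = 833.02 kPa.

q_ult ≈ 830 kPa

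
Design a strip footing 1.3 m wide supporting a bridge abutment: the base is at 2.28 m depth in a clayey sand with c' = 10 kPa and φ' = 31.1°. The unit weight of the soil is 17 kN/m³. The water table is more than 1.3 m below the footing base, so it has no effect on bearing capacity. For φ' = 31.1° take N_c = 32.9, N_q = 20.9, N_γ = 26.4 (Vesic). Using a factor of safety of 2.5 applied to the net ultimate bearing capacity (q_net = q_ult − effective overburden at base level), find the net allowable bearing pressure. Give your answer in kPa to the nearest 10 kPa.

Overburden at base level: q = 17 × 2.28 = 38.76 kPa.
Cohesion term c·N_c = 10 × 32.9 = 329 kPa; surcharge term q·N_q = 38.76 × 20.9 = 810.08 kPa; self-weight term 0.5·γ·B·N_γ = 0.5 × 17 × 1.3 × 26.4 = 291.72 kPa.
q_ult = 329 + 810.08 + 291.72 = 1430.8 kPa.
Net ultimate: q_net = 1430.8 − 38.76 = 1392 kPa.
q_all(net) = 1392 / 2.5 = 556.82 kPa.

q_all(net) ≈ 560 kPa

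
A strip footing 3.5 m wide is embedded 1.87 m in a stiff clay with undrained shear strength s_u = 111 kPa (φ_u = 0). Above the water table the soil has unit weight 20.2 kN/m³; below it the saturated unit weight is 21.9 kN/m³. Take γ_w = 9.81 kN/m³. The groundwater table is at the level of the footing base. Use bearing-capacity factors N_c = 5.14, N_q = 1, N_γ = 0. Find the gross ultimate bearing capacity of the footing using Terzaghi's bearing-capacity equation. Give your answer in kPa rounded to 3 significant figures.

q_ult ≈ 608 kPa

Effective surcharge at the founding depth q = γ·D_f = 20.2 × 1.87 = 37.774 kPa.
q_ult = c·N_c + q·N_q
     = 111 × 5.14 + 37.774 × 1
     = 570.54 + 37.774 = 608.31 kPa.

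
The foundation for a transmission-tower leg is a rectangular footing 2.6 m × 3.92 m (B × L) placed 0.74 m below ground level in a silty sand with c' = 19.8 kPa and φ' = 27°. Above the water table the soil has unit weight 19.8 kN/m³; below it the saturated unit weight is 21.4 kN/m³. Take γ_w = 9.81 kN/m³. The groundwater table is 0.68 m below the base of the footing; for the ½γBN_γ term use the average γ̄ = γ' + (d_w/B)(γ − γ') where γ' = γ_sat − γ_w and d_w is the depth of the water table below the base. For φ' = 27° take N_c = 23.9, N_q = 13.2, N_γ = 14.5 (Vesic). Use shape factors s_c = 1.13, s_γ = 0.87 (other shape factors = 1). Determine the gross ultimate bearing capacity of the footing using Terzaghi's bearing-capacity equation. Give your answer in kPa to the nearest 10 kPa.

Overburden at base level: q = 19.8 × 0.74 = 14.652 kPa.
The water table is 0.68 m below the base (< B = 2.6 m), so the ½γBN_γ term uses γ̄ = γ' + (d_w/B)(γ − γ') = 11.59 + (0.68/2.6)(19.8 − 11.59) = 13.737 kN/m³.
Cohesion term c·N_c·s_c = 19.8 × 23.9 × 1.13 = 534.74 kPa; surcharge term q·N_q = 14.652 × 13.2 = 193.41 kPa; self-weight term 0.5·γ·B·N_γ·s_γ = 0.5 × 13.737 × 2.6 × 14.5 × 0.87 = 225.28 kPa.
q_ult = 534.74 + 193.41 + 225.28 = 953.43 kPa.

q_ult ≈ 950 kPa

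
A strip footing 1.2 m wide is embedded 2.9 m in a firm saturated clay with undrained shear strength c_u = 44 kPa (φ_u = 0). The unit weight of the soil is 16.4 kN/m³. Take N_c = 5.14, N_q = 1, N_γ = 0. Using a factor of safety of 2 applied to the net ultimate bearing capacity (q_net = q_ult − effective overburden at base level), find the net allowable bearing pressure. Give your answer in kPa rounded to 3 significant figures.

q_all(net) ≈ 113 kPa

q = γ·D_f = 16.4 × 2.9 = 47.56 kPa.
c·N_c = 44 × 5.14 = 226.16 kPa
q·N_q = 47.56 × 1 = 47.56 kPa
q_ult = 226.16 + 47.56 = 273.72 kPa.
Net ultimate: q_net = 273.72 − 47.56 = 226.16 kPa.
q_all(net) = 226.16 / 2 = 113.08 kPa.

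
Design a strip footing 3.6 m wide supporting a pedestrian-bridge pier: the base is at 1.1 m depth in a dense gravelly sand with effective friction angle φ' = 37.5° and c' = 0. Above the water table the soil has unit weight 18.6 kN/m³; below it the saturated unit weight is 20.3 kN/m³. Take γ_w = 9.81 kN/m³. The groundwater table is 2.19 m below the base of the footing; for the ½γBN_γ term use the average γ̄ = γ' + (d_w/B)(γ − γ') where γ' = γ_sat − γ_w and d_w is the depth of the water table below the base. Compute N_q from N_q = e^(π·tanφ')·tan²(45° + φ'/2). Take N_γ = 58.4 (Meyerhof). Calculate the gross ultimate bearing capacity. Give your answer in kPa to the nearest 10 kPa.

q_ult ≈ 2560 kPa

tan37.5° = 0.7673, so N_q = e^(π×0.7673)·tan²(63.75°) = 11.141 × 4.112 = 45.81.
Overburden at base level: q = 18.6 × 1.1 = 20.46 kPa.
The water table is 2.19 m below the base (< B = 3.6 m), so the ½γBN_γ term uses γ̄ = γ' + (d_w/B)(γ − γ') = 10.49 + (2.19/3.6)(18.6 − 10.49) = 15.424 kN/m³.
Surcharge term q·N_q = 20.46 × 45.811 = 937.3 kPa; self-weight term 0.5·γ·B·N_γ = 0.5 × 15.424 × 3.6 × 58.4 = 1621.3 kPa.
q_ult = 937.3 + 1621.3 = 2558.6 kPa.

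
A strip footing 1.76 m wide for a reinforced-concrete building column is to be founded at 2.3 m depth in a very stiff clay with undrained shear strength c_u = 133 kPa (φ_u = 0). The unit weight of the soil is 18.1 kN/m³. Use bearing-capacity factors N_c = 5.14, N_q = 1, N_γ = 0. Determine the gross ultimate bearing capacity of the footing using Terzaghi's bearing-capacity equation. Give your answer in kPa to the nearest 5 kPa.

q_ult ≈ 725 kPa

Effective surcharge at the founding depth q = γ·D_f = 18.1 × 2.3 = 41.63 kPa.
q_ult = c·N_c + q·N_q
     = 133 × 5.14 + 41.63 × 1
     = 683.62 + 41.63 = 725.25 kPa.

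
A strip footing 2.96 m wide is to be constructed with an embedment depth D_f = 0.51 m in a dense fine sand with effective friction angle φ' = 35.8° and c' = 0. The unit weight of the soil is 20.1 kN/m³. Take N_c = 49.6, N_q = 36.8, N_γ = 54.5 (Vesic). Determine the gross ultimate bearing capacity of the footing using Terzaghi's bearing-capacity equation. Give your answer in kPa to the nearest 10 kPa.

q_ult ≈ 2000 kPa

q = γ·D_f = 20.1 × 0.51 = 10.251 kPa.
q·N_q = 10.251 × 36.8 = 377.24 kPa
0.5·γ·B·N_γ = 0.5 × 20.1 × 2.96 × 54.5 = 1621.3 kPa
q_ult = 377.24 + 1621.3 = 1998.5 kPa.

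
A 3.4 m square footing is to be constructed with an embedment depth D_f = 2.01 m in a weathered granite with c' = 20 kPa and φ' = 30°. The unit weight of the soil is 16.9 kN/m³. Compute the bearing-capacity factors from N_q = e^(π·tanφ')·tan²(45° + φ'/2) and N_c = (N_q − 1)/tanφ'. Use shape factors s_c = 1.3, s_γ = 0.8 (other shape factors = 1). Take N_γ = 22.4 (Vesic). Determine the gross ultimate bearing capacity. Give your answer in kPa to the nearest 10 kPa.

tan30° = 0.5774, so N_q = e^(π×0.5774)·tan²(60°) = 6.134 × 3.0 = 18.4.
N_c = (18.4 − 1)/tan30° = 30.14.
Effective surcharge at the founding depth q = γ·D_f = 16.9 × 2.01 = 33.969 kPa.
q_ult = c·N_c·s_c + q·N_q + 0.5·γ·B·N_γ·s_γ
     = 20 × 30.14 × 1.3 + 33.969 × 18.401 + 0.5 × 16.9 × 3.4 × 22.4 × 0.8
     = 783.63 + 625.07 + 514.84 = 1923.5 kPa.

q_ult ≈ 1920 kPa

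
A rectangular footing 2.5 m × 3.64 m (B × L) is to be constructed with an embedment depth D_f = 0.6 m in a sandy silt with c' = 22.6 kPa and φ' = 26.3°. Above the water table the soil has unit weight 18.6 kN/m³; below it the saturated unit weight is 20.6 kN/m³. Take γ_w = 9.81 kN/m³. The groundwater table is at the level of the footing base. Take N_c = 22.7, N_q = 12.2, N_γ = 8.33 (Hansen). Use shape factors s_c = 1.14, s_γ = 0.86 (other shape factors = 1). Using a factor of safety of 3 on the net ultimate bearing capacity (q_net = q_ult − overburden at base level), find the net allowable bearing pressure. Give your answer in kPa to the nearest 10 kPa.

q = γ·D_f = 18.6 × 0.6 = 11.16 kPa.
For the ½γBN_γ term take γ' = 20.6 − 9.81 = 10.79 kN/m³ (soil below base is submerged).
c·N_c·s_c = 22.6 × 22.7 × 1.14 = 584.84 kPa
q·N_q = 11.16 × 12.2 = 136.15 kPa
0.5·γ·B·N_γ·s_γ = 0.5 × 10.79 × 2.5 × 8.33 × 0.86 = 96.622 kPa
q_ult = 584.84 + 136.15 + 96.622 = 817.62 kPa.
q_net = 817.62 − 11.16 = 806.46 kPa.
q_all(net) = 806.46 / 3 = 268.82 kPa.

q_all(net) ≈ 270 kPa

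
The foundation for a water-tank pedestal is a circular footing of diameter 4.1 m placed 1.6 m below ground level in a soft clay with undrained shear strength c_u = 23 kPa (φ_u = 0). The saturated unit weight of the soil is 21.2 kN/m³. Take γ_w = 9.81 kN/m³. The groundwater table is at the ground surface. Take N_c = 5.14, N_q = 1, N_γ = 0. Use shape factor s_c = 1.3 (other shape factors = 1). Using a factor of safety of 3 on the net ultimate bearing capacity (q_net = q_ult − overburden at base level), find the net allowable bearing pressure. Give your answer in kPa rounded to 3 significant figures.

With the water table at the surface the whole profile is submerged: γ' = 21.2 − 9.81 = 11.39 kN/m³, so q = γ'·D_f = 18.224 kPa.
q_ult = c·N_c·s_c + q·N_q
     = 23 × 5.14 × 1.3 + 18.224 × 1
     = 153.69 + 18.224 = 171.91 kPa.
q_net = 171.91 − 18.224 = 153.69 kPa.
q_all(net) = 153.69 / 3 = 51.229 kPa.

q_all(net) ≈ 51.2 kPa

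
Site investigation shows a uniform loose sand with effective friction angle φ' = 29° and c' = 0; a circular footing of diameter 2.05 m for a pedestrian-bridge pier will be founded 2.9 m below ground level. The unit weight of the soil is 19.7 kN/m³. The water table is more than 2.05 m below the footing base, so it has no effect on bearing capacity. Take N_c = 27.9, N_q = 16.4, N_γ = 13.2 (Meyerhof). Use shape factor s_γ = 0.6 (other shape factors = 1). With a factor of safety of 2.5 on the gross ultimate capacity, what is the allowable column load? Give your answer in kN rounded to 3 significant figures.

Effective surcharge at the founding depth q = γ·D_f = 19.7 × 2.9 = 57.13 kPa.
q_ult = q·N_q + 0.5·γ·B·N_γ·s_γ
     = 57.13 × 16.4 + 0.5 × 19.7 × 2.05 × 13.2 × 0.6
     = 936.93 + 159.92 = 1096.9 kPa.
Gross allowable pressure q_all = 1096.9 / 2.5 = 438.74 kPa.
Footing area = 3.3006 m², so allowable column load = 438.74 × 3.3006 = 1448.1 kN.

P_all ≈ 1450 kN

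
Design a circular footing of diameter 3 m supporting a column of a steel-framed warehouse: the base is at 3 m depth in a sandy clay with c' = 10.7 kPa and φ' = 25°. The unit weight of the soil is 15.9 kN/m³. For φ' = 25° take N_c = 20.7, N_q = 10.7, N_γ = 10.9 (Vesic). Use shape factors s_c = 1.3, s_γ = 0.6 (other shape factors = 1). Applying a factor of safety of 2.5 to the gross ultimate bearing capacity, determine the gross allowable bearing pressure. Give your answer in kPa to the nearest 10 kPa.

q_all ≈ 380 kPa

q = γ·D_f = 15.9 × 3 = 47.7 kPa.
c·N_c·s_c = 10.7 × 20.7 × 1.3 = 287.94 kPa
q·N_q = 47.7 × 10.7 = 510.39 kPa
0.5·γ·B·N_γ·s_γ = 0.5 × 15.9 × 3 × 10.9 × 0.6 = 155.98 kPa
q_ult = 287.94 + 510.39 + 155.98 = 954.31 kPa.
q_all = q_ult / FS = 954.31 / 2.5 = 381.72 kPa.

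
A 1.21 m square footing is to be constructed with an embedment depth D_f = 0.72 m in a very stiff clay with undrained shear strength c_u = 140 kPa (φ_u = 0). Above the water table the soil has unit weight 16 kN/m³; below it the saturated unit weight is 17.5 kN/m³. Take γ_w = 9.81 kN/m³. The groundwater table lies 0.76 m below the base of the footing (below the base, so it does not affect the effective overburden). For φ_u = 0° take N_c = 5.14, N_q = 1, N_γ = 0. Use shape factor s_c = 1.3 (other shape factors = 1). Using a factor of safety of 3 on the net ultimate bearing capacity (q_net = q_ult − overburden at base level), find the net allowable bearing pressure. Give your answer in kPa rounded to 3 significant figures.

q_all(net) ≈ 312 kPa

q = γ·D_f = 16 × 0.72 = 11.52 kPa.
c·N_c·s_c = 140 × 5.14 × 1.3 = 935.48 kPa
q·N_q = 11.52 × 1 = 11.52 kPa
q_ult = 935.48 + 11.52 = 947 kPa.
q_net = 947 − 11.52 = 935.48 kPa.
q_all(net) = 935.48 / 3 = 311.83 kPa.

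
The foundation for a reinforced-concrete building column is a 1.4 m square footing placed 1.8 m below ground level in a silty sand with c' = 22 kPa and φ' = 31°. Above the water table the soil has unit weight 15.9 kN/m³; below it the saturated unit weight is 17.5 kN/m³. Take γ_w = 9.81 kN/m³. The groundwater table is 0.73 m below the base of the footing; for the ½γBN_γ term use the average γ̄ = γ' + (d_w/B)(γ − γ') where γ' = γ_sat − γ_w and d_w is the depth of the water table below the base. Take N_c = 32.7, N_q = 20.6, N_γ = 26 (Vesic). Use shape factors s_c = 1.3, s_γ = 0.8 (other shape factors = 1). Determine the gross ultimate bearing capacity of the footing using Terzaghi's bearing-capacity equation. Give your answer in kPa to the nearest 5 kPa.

q_ult ≈ 1700 kPa

Effective surcharge at the founding depth q = γ·D_f = 15.9 × 1.8 = 28.62 kPa.
With d_w = 0.73 m < B, γ̄ = 7.69 + (0.73/1.4) × (15.9 − 7.69) = 11.971 kN/m³.
q_ult = c·N_c·s_c + q·N_q + 0.5·γ·B·N_γ·s_γ
     = 22 × 32.7 × 1.3 + 28.62 × 20.6 + 0.5 × 11.971 × 1.4 × 26 × 0.8
     = 935.22 + 589.57 + 174.3 = 1699.1 kPa.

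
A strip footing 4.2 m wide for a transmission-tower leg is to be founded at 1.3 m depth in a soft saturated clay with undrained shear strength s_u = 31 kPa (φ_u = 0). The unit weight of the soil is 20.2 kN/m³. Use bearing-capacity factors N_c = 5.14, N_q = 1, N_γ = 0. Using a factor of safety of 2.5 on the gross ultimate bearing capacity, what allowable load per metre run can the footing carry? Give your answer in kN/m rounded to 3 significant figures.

≈ 312 kN/m

Effective surcharge at the founding depth q = γ·D_f = 20.2 × 1.3 = 26.26 kPa.
q_ult = c·N_c + q·N_q
     = 31 × 5.14 + 26.26 × 1
     = 159.34 + 26.26 = 185.6 kPa.
Gross allowable pressure q_all = 185.6 / 2.5 = 74.24 kPa.
Allowable wall load = q_all × B = 74.24 × 4.2 = 311.81 kN per metre run.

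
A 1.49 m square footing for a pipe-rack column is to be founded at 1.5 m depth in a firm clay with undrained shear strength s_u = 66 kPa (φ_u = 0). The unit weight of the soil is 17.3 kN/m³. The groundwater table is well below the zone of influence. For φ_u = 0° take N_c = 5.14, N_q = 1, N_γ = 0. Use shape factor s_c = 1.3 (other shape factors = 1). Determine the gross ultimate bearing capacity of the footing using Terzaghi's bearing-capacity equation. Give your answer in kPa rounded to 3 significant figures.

q_ult ≈ 467 kPa

Effective surcharge at the founding depth q = γ·D_f = 17.3 × 1.5 = 25.95 kPa.
q_ult = c·N_c·s_c + q·N_q
     = 66 × 5.14 × 1.3 + 25.95 × 1
     = 441.01 + 25.95 = 466.96 kPa.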